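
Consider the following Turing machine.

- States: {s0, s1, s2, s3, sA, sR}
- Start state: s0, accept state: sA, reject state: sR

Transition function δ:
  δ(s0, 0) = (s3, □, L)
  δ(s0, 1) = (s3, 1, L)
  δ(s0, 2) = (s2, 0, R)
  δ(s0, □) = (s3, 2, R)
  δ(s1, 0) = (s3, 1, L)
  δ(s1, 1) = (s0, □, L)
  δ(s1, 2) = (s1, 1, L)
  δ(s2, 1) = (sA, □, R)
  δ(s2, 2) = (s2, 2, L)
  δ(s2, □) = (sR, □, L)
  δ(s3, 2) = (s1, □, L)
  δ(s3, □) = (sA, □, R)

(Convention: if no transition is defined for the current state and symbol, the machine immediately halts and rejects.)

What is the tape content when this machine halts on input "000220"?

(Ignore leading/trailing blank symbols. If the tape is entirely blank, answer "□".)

Execution trace:
Initial: [s0]000220
Step 1: δ(s0, 0) = (s3, □, L) → [s3]□□00220
Step 2: δ(s3, □) = (sA, □, R) → □[sA]□00220

The machine reaches the accept state sA and halts.

Final tape (ignoring leading/trailing blanks): 00220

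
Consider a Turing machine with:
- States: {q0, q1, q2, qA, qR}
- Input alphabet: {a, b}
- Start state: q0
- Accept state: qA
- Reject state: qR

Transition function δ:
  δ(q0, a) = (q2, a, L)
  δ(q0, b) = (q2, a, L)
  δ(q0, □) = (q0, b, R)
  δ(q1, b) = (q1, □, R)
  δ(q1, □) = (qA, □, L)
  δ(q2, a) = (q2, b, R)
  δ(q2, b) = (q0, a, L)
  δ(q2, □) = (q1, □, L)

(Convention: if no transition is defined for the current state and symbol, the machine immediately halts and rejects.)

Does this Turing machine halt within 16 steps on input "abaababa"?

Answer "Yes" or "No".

Execution trace:
Initial: [q0]abaababa
Step 1: δ(q0, a) = (q2, a, L) → [q2]□abaababa
Step 2: δ(q2, □) = (q1, □, L) → [q1]□□abaababa
Step 3: δ(q1, □) = (qA, □, L) → [qA]□□□abaababa

The machine reaches the accept state qA and halts.
The machine halted after 3 steps (within the 16-step bound).

Answer: Yes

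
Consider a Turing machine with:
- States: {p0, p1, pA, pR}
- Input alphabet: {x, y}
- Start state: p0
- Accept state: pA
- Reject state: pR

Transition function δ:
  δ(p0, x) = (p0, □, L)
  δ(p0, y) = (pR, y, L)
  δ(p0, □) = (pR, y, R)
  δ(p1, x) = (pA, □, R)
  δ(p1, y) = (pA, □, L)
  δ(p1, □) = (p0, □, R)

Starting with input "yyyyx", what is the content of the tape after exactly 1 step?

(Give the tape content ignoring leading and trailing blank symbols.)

Execution trace:
Initial: [p0]yyyyx
Step 1: δ(p0, y) = (pR, y, L) → [pR]□yyyyx

The machine reaches the reject state pR and halts.

After 1 step, the tape (ignoring leading/trailing blanks) is: yyyyx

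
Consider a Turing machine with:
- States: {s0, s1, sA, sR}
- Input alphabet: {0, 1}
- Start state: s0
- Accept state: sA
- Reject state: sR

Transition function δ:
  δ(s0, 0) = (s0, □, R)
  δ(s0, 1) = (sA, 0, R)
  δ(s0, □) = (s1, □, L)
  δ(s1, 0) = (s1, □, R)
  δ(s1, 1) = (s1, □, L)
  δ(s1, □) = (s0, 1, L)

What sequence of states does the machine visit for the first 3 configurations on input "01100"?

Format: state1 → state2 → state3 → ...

Execution trace:
Initial: [s0]01100
Step 1: δ(s0, 0) = (s0, □, R) → □[s0]1100
Step 2: δ(s0, 1) = (sA, 0, R) → □0[sA]100

The machine reaches the accept state sA and halts.

State sequence: s0 → s0 → sA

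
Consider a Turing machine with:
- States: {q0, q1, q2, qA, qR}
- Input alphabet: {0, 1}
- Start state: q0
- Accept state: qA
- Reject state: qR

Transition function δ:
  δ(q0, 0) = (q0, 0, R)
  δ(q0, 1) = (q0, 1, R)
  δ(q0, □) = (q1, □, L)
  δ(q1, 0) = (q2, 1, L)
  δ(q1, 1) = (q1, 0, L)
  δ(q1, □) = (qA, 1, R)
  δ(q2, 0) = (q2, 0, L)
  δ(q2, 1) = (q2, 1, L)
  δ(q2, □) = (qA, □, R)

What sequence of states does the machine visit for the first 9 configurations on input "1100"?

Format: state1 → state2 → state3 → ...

Execution trace:
Initial: [q0]1100
Step 1: δ(q0, 1) = (q0, 1, R) → 1[q0]100
Step 2: δ(q0, 1) = (q0, 1, R) → 11[q0]00
Step 3: δ(q0, 0) = (q0, 0, R) → 110[q0]0
Step 4: δ(q0, 0) = (q0, 0, R) → 1100[q0]□
Step 5: δ(q0, □) = (q1, □, L) → 110[q1]0□
Step 6: δ(q1, 0) = (q2, 1, L) → 11[q2]01□
Step 7: δ(q2, 0) = (q2, 0, L) → 1[q2]101□
Step 8: δ(q2, 1) = (q2, 1, L) → [q2]1101□

State sequence: q0 → q0 → q0 → q0 → q0 → q1 → q2 → q2 → q2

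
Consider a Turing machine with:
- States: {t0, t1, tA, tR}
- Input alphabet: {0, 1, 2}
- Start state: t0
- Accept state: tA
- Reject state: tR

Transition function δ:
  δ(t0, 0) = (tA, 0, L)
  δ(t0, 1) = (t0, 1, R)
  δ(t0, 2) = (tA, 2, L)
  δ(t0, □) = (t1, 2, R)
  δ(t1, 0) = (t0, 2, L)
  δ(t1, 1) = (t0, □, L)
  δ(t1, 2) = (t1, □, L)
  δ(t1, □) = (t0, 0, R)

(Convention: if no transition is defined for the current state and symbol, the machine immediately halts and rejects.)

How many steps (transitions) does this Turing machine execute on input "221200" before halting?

Execution trace:
Initial: [t0]221200
Step 1: δ(t0, 2) = (tA, 2, L) → [tA]□221200

The machine reaches the accept state tA and halts.

The machine executed 1 step before halting.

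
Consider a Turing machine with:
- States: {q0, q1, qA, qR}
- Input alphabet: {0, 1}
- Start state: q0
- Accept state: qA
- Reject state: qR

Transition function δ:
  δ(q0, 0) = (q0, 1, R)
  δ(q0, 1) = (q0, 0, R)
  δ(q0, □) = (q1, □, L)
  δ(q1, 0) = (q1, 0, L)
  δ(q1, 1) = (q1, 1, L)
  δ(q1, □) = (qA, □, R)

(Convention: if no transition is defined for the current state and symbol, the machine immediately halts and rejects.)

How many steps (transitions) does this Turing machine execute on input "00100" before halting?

Execution trace:
Initial: [q0]00100
Step 1: δ(q0, 0) = (q0, 1, R) → 1[q0]0100
Step 2: δ(q0, 0) = (q0, 1, R) → 11[q0]100
Step 3: δ(q0, 1) = (q0, 0, R) → 110[q0]00
Step 4: δ(q0, 0) = (q0, 1, R) → 1101[q0]0
Step 5: δ(q0, 0) = (q0, 1, R) → 11011[q0]□
Step 6: δ(q0, □) = (q1, □, L) → 1101[q1]1□
Step 7: δ(q1, 1) = (q1, 1, L) → 110[q1]11□
Step 8: δ(q1, 1) = (q1, 1, L) → 11[q1]011□
Step 9: δ(q1, 0) = (q1, 0, L) → 1[q1]1011□
Step 10: δ(q1, 1) = (q1, 1, L) → [q1]11011□
Step 11: δ(q1, 1) = (q1, 1, L) → [q1]□11011□
Step 12: δ(q1, □) = (qA, □, R) → □[qA]11011□

The machine reaches the accept state qA and halts.

The machine executed 12 steps before halting.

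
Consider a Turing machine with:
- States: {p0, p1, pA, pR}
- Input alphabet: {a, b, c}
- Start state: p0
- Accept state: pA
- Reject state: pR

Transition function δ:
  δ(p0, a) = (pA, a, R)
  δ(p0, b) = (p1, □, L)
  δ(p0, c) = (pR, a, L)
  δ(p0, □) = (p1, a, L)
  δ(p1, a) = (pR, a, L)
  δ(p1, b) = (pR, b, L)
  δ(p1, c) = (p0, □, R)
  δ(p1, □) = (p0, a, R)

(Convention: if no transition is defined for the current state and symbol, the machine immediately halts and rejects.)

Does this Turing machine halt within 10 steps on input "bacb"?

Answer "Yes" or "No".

Execution trace:
Initial: [p0]bacb
Step 1: δ(p0, b) = (p1, □, L) → [p1]□□acb
Step 2: δ(p1, □) = (p0, a, R) → a[p0]□acb
Step 3: δ(p0, □) = (p1, a, L) → [p1]aaacb
Step 4: δ(p1, a) = (pR, a, L) → [pR]□aaacb

The machine reaches the reject state pR and halts.
The machine halted after 4 steps (within the 10-step bound).

Answer: Yes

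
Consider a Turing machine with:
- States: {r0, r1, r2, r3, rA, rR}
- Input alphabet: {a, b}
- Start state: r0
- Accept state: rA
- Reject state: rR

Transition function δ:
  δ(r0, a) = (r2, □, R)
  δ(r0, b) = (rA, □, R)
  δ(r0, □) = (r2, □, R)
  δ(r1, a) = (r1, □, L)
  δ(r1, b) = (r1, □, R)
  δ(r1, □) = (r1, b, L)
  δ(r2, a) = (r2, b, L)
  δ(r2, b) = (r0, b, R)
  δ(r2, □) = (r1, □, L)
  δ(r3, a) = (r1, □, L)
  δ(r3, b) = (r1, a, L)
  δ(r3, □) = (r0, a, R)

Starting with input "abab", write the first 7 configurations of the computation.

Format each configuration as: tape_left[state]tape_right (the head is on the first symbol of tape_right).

Transitions applied:
Step 1: δ(r0, a) = (r2, □, R)
Step 2: δ(r2, b) = (r0, b, R)
Step 3: δ(r0, a) = (r2, □, R)
Step 4: δ(r2, b) = (r0, b, R)
Step 5: δ(r0, □) = (r2, □, R)
Step 6: δ(r2, □) = (r1, □, L)

The first 7 configurations are:
[r0]abab ⊢ □[r2]bab ⊢ □b[r0]ab ⊢ □b□[r2]b ⊢ □b□b[r0]□ ⊢ □b□b□[r2]□ ⊢ □b□b[r1]□□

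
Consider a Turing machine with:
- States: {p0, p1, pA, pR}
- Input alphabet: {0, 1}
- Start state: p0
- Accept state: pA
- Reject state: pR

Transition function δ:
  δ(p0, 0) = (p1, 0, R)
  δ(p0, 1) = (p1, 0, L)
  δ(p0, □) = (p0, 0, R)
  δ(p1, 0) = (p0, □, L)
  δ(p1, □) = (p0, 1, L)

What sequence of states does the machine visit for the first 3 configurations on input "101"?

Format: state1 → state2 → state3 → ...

Execution trace:
Initial: [p0]101
Step 1: δ(p0, 1) = (p1, 0, L) → [p1]□001
Step 2: δ(p1, □) = (p0, 1, L) → [p0]□1001

State sequence: p0 → p1 → p0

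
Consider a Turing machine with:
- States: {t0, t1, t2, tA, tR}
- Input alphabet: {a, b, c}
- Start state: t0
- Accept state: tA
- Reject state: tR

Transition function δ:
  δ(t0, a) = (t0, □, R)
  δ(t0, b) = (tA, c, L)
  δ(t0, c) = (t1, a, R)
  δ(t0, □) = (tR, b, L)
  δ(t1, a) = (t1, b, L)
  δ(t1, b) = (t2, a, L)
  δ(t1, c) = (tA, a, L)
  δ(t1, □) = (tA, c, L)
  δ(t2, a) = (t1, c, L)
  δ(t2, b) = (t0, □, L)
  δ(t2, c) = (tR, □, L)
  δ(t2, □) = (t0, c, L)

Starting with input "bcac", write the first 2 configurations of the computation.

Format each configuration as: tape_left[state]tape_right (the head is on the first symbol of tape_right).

Transitions applied:
Step 1: δ(t0, b) = (tA, c, L)

The first 2 configurations are:
[t0]bcac ⊢ [tA]□ccac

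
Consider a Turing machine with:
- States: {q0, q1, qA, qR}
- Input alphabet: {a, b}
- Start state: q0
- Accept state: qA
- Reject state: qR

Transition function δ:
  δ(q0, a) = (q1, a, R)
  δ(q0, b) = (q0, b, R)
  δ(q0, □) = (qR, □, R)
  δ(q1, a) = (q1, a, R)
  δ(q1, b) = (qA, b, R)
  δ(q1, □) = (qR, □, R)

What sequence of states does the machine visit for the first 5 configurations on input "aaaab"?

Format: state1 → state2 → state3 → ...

Execution trace:
Initial: [q0]aaaab
Step 1: δ(q0, a) = (q1, a, R) → a[q1]aaab
Step 2: δ(q1, a) = (q1, a, R) → aa[q1]aab
Step 3: δ(q1, a) = (q1, a, R) → aaa[q1]ab
Step 4: δ(q1, a) = (q1, a, R) → aaaa[q1]b

State sequence: q0 → q1 → q1 → q1 → q1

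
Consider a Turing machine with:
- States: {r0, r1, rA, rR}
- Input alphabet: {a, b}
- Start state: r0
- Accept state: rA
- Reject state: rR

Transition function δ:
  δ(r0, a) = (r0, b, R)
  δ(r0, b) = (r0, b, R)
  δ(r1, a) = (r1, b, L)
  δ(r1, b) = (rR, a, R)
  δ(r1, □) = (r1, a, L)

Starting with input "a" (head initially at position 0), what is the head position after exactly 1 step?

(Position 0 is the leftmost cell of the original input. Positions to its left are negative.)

Execution trace (head position shown):
Step 0: [r0]a  (head at position 0)
Step 1: move right → b[r0]□  (head at position 1)

After 1 step, the head is at position 1.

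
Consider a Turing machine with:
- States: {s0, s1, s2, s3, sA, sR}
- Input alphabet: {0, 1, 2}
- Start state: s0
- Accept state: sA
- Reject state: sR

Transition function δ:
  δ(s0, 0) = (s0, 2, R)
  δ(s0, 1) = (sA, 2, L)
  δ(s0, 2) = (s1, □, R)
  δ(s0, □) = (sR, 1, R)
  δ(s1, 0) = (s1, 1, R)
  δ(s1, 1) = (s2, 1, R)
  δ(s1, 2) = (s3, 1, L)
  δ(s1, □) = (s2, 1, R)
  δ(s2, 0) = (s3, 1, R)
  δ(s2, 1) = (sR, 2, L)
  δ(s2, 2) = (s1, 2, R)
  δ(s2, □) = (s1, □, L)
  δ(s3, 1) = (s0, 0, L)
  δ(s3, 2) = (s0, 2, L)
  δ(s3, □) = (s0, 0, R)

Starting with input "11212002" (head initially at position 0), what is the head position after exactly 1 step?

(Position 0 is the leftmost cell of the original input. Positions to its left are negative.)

Execution trace (head position shown):
Step 0: [s0]11212002  (head at position 0)
Step 1: move left → [sA]□21212002  (head at position -1)

After 1 step, the head is at position -1.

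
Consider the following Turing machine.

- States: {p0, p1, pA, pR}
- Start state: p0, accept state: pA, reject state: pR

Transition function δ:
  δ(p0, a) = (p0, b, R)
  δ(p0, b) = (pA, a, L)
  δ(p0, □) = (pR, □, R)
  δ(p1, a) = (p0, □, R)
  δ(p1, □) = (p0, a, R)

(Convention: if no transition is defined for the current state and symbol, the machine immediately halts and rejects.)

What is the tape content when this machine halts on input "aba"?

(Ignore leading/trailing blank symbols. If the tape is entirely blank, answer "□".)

Execution trace:
Initial: [p0]aba
Step 1: δ(p0, a) = (p0, b, R) → b[p0]ba
Step 2: δ(p0, b) = (pA, a, L) → [pA]baa

The machine reaches the accept state pA and halts.

Final tape (ignoring leading/trailing blanks): baa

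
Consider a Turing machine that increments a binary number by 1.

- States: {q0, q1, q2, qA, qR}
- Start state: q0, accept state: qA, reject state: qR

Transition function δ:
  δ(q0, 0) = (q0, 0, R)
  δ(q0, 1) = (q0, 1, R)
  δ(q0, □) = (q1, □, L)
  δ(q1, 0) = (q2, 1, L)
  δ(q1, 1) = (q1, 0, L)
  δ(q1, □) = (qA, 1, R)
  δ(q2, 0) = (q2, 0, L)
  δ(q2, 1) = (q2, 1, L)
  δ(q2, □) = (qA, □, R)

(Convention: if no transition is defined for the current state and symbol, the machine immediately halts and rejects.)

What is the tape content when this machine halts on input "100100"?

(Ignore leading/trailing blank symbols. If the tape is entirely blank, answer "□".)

Execution trace:
Initial: [q0]100100
Step 1: δ(q0, 1) = (q0, 1, R) → 1[q0]00100
Step 2: δ(q0, 0) = (q0, 0, R) → 10[q0]0100
Step 3: δ(q0, 0) = (q0, 0, R) → 100[q0]100
Step 4: δ(q0, 1) = (q0, 1, R) → 1001[q0]00
Step 5: δ(q0, 0) = (q0, 0, R) → 10010[q0]0
Step 6: δ(q0, 0) = (q0, 0, R) → 100100[q0]□
Step 7: δ(q0, □) = (q1, □, L) → 10010[q1]0□
Step 8: δ(q1, 0) = (q2, 1, L) → 1001[q2]01□
Step 9: δ(q2, 0) = (q2, 0, L) → 100[q2]101□
Step 10: δ(q2, 1) = (q2, 1, L) → 10[q2]0101□
Step 11: δ(q2, 0) = (q2, 0, L) → 1[q2]00101□
Step 12: δ(q2, 0) = (q2, 0, L) → [q2]100101□
Step 13: δ(q2, 1) = (q2, 1, L) → [q2]□100101□
Step 14: δ(q2, □) = (qA, □, R) → □[qA]100101□

The machine reaches the accept state qA and halts.

Final tape (ignoring leading/trailing blanks): 100101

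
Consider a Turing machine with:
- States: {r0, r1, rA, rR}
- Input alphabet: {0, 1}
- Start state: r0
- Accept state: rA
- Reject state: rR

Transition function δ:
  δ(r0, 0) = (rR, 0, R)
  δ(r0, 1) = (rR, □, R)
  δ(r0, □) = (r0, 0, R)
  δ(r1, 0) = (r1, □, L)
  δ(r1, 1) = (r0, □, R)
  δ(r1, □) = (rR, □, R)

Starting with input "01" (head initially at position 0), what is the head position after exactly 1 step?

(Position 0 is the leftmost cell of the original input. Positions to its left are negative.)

Execution trace (head position shown):
Step 0: [r0]01  (head at position 0)
Step 1: move right → 0[rR]1  (head at position 1)

After 1 step, the head is at position 1.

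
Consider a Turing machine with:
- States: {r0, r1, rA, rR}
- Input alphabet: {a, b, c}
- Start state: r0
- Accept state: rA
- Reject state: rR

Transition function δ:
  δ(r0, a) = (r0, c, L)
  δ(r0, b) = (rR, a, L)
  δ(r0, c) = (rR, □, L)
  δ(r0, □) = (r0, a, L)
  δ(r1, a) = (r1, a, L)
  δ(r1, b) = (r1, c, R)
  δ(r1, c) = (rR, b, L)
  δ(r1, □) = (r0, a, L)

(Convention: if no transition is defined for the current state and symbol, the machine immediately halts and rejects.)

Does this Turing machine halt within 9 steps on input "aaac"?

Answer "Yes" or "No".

Execution trace:
Initial: [r0]aaac
Step 1: δ(r0, a) = (r0, c, L) → [r0]□caac
Step 2: δ(r0, □) = (r0, a, L) → [r0]□acaac
Step 3: δ(r0, □) = (r0, a, L) → [r0]□aacaac
Step 4: δ(r0, □) = (r0, a, L) → [r0]□aaacaac
Step 5: δ(r0, □) = (r0, a, L) → [r0]□aaaacaac
Step 6: δ(r0, □) = (r0, a, L) → [r0]□aaaaacaac
Step 7: δ(r0, □) = (r0, a, L) → [r0]□aaaaaacaac
Step 8: δ(r0, □) = (r0, a, L) → [r0]□aaaaaaacaac
Step 9: δ(r0, □) = (r0, a, L) → [r0]□aaaaaaaacaac

The machine has not reached a halting state after 9 steps.
The machine did not halt within the 9-step bound.

Answer: No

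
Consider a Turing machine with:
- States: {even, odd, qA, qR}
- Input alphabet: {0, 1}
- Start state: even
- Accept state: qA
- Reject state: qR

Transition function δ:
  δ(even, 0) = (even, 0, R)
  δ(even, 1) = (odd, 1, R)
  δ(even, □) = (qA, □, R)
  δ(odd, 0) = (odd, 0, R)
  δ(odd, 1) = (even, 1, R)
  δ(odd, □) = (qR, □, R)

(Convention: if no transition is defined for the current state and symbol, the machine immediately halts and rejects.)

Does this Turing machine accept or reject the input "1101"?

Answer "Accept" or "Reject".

Execution trace:
Initial: [even]1101
Step 1: δ(even, 1) = (odd, 1, R) → 1[odd]101
Step 2: δ(odd, 1) = (even, 1, R) → 11[even]01
Step 3: δ(even, 0) = (even, 0, R) → 110[even]1
Step 4: δ(even, 1) = (odd, 1, R) → 1101[odd]□
Step 5: δ(odd, □) = (qR, □, R) → 1101□[qR]□

The machine reaches the reject state qR and halts.

Answer: Reject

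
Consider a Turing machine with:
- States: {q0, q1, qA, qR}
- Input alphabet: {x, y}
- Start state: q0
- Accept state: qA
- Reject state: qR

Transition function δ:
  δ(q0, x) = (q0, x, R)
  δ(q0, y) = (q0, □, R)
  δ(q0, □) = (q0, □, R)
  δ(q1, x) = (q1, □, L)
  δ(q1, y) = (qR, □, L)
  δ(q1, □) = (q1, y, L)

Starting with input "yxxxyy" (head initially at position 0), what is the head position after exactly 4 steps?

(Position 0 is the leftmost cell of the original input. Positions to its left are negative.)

Execution trace (head position shown):
Step 0: [q0]yxxxyy  (head at position 0)
Step 1: move right → □[q0]xxxyy  (head at position 1)
Step 2: move right → □x[q0]xxyy  (head at position 2)
Step 3: move right → □xx[q0]xyy  (head at position 3)
Step 4: move right → □xxx[q0]yy  (head at position 4)

After 4 steps, the head is at position 4.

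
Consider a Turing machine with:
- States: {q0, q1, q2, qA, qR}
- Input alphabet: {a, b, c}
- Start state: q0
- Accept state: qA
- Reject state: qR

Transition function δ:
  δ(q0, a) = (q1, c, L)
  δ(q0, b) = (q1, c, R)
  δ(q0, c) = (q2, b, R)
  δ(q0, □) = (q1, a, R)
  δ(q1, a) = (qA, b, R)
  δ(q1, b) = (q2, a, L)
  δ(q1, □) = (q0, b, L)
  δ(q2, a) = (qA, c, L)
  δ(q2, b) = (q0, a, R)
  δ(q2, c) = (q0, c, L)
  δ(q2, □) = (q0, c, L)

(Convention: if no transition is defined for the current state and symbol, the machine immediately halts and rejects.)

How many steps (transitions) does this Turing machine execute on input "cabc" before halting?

Execution trace:
Initial: [q0]cabc
Step 1: δ(q0, c) = (q2, b, R) → b[q2]abc
Step 2: δ(q2, a) = (qA, c, L) → [qA]bcbc

The machine reaches the accept state qA and halts.

The machine executed 2 steps before halting.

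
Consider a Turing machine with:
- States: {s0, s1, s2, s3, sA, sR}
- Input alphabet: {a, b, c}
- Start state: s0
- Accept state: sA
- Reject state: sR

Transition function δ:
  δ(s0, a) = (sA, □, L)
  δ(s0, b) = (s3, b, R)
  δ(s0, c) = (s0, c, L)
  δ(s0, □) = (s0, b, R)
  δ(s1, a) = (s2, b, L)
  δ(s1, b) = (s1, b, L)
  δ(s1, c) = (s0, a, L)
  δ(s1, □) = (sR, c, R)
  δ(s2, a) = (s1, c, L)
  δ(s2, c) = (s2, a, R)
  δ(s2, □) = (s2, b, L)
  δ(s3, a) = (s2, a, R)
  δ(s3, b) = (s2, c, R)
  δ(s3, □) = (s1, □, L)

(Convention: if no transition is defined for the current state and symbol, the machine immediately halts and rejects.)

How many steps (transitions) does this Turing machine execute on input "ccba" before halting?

Execution trace:
Initial: [s0]ccba
Step 1: δ(s0, c) = (s0, c, L) → [s0]□ccba
Step 2: δ(s0, □) = (s0, b, R) → b[s0]ccba
Step 3: δ(s0, c) = (s0, c, L) → [s0]bccba
Step 4: δ(s0, b) = (s3, b, R) → b[s3]ccba

No transition is defined for δ(s3, c). By convention the machine halts and rejects.

The machine executed 4 steps before halting.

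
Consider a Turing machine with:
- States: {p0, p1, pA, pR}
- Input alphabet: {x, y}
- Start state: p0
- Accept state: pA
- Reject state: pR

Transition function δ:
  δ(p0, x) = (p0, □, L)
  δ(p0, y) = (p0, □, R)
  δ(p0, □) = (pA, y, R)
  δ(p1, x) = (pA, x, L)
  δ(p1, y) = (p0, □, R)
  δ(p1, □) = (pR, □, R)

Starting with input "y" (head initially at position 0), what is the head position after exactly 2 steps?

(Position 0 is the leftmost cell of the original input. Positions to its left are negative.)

Execution trace (head position shown):
Step 0: [p0]y  (head at position 0)
Step 1: move right → □[p0]□  (head at position 1)
Step 2: move right → □y[pA]□  (head at position 2)

After 2 steps, the head is at position 2.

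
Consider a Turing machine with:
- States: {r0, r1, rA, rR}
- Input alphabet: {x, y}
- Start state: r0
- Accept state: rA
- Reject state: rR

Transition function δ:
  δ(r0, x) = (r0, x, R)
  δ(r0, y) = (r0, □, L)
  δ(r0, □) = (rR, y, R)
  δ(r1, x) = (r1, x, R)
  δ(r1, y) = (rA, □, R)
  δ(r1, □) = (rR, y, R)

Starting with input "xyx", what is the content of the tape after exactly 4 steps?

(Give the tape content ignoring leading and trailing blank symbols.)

Execution trace:
Initial: [r0]xyx
Step 1: δ(r0, x) = (r0, x, R) → x[r0]yx
Step 2: δ(r0, y) = (r0, □, L) → [r0]x□x
Step 3: δ(r0, x) = (r0, x, R) → x[r0]□x
Step 4: δ(r0, □) = (rR, y, R) → xy[rR]x

The machine reaches the reject state rR and halts.

After 4 steps, the tape (ignoring leading/trailing blanks) is: xyx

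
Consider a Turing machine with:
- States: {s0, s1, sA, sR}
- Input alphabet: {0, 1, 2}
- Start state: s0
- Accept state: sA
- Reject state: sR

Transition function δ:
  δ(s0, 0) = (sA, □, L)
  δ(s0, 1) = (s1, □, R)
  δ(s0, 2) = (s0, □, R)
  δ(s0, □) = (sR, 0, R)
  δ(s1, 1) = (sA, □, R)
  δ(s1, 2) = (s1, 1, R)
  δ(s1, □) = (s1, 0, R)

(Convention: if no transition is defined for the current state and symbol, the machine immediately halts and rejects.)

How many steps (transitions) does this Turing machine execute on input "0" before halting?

Execution trace:
Initial: [s0]0
Step 1: δ(s0, 0) = (sA, □, L) → [sA]□□

The machine reaches the accept state sA and halts.

The machine executed 1 step before halting.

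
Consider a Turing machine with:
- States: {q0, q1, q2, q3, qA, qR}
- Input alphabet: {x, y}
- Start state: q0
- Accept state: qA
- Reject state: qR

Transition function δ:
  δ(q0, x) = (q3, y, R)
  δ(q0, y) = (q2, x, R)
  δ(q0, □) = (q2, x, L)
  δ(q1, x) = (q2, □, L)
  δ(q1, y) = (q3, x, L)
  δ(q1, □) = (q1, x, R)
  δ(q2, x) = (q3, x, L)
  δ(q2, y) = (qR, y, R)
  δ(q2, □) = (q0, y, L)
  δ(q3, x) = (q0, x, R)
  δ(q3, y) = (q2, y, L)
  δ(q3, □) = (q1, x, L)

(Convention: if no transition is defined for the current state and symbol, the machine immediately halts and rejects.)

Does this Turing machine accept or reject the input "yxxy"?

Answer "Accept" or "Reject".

Execution trace:
Initial: [q0]yxxy
Step 1: δ(q0, y) = (q2, x, R) → x[q2]xxy
Step 2: δ(q2, x) = (q3, x, L) → [q3]xxxy
Step 3: δ(q3, x) = (q0, x, R) → x[q0]xxy
Step 4: δ(q0, x) = (q3, y, R) → xy[q3]xy
Step 5: δ(q3, x) = (q0, x, R) → xyx[q0]y
Step 6: δ(q0, y) = (q2, x, R) → xyxx[q2]□
Step 7: δ(q2, □) = (q0, y, L) → xyx[q0]xy
Step 8: δ(q0, x) = (q3, y, R) → xyxy[q3]y
Step 9: δ(q3, y) = (q2, y, L) → xyx[q2]yy
Step 10: δ(q2, y) = (qR, y, R) → xyxy[qR]y

The machine reaches the reject state qR and halts.

Answer: Reject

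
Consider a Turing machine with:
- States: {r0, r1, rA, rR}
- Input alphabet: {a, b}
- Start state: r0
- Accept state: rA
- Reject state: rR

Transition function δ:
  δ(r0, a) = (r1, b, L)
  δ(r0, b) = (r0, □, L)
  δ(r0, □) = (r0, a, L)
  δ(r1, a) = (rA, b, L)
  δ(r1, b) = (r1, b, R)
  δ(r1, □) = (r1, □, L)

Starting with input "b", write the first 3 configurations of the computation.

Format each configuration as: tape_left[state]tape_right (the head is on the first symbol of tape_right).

Transitions applied:
Step 1: δ(r0, b) = (r0, □, L)
Step 2: δ(r0, □) = (r0, a, L)

The first 3 configurations are:
[r0]b ⊢ [r0]□□ ⊢ [r0]□a□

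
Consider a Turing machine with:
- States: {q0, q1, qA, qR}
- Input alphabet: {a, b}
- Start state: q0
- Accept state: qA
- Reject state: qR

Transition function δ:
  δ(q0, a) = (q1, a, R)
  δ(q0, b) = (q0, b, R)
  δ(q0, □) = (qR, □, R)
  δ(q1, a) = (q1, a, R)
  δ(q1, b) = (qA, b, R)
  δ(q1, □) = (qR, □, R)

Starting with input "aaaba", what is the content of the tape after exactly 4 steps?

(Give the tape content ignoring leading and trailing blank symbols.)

Execution trace:
Initial: [q0]aaaba
Step 1: δ(q0, a) = (q1, a, R) → a[q1]aaba
Step 2: δ(q1, a) = (q1, a, R) → aa[q1]aba
Step 3: δ(q1, a) = (q1, a, R) → aaa[q1]ba
Step 4: δ(q1, b) = (qA, b, R) → aaab[qA]a

The machine reaches the accept state qA and halts.

After 4 steps, the tape (ignoring leading/trailing blanks) is: aaaba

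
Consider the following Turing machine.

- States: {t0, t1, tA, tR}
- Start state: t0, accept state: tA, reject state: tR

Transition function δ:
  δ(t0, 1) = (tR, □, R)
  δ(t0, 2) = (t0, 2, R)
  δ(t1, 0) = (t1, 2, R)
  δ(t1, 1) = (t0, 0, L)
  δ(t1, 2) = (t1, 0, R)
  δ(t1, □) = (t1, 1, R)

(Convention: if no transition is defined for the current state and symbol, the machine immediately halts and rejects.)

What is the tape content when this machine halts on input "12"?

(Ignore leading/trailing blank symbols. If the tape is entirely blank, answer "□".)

Execution trace:
Initial: [t0]12
Step 1: δ(t0, 1) = (tR, □, R) → □[tR]2

The machine reaches the reject state tR and halts.

Final tape (ignoring leading/trailing blanks): 2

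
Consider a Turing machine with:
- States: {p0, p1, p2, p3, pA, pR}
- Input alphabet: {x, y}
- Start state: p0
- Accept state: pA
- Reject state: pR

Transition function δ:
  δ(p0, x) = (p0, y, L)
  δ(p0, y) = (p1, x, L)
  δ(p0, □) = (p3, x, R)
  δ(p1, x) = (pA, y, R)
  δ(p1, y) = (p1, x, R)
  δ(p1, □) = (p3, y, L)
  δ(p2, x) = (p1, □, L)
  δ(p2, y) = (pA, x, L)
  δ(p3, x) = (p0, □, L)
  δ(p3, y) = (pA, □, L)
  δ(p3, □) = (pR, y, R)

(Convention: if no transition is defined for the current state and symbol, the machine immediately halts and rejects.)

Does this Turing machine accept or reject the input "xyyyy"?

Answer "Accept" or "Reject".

Execution trace:
Initial: [p0]xyyyy
Step 1: δ(p0, x) = (p0, y, L) → [p0]□yyyyy
Step 2: δ(p0, □) = (p3, x, R) → x[p3]yyyyy
Step 3: δ(p3, y) = (pA, □, L) → [pA]x□yyyy

The machine reaches the accept state pA and halts.

Answer: Accept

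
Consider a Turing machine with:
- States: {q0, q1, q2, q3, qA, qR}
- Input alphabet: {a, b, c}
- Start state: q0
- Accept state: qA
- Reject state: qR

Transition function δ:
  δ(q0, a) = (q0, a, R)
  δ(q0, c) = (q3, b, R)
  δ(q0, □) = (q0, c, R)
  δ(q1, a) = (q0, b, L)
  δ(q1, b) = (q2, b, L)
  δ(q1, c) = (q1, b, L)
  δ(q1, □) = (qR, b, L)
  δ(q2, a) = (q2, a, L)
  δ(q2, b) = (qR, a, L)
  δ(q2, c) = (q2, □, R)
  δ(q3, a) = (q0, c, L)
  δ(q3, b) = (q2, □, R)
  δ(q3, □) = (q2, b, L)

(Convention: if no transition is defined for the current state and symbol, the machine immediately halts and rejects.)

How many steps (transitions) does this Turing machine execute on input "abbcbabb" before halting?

Execution trace:
Initial: [q0]abbcbabb
Step 1: δ(q0, a) = (q0, a, R) → a[q0]bbcbabb

No transition is defined for δ(q0, b). By convention the machine halts and rejects.

The machine executed 1 step before halting.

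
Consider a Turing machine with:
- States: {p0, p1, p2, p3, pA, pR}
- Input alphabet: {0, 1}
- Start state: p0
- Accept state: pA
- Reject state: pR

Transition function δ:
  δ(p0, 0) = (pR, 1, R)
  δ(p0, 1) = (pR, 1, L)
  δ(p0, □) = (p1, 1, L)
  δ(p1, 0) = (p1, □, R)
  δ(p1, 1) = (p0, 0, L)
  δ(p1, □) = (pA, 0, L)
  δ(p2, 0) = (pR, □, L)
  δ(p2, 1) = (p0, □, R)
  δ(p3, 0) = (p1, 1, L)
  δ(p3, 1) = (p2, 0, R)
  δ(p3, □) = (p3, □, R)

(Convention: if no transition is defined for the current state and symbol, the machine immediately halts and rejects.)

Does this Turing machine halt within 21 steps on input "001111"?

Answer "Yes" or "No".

Execution trace:
Initial: [p0]001111
Step 1: δ(p0, 0) = (pR, 1, R) → 1[pR]01111

The machine reaches the reject state pR and halts.
The machine halted after 1 step (within the 21-step bound).

Answer: Yes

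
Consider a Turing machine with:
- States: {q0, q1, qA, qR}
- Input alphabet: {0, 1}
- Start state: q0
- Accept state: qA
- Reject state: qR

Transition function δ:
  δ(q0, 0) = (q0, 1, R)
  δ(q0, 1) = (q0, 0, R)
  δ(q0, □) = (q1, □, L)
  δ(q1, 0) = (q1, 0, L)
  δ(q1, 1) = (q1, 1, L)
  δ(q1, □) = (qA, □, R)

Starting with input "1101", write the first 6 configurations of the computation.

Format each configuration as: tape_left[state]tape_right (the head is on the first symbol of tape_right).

Transitions applied:
Step 1: δ(q0, 1) = (q0, 0, R)
Step 2: δ(q0, 1) = (q0, 0, R)
Step 3: δ(q0, 0) = (q0, 1, R)
Step 4: δ(q0, 1) = (q0, 0, R)
Step 5: δ(q0, □) = (q1, □, L)

The first 6 configurations are:
[q0]1101 ⊢ 0[q0]101 ⊢ 00[q0]01 ⊢ 001[q0]1 ⊢ 0010[q0]□ ⊢ 001[q1]0□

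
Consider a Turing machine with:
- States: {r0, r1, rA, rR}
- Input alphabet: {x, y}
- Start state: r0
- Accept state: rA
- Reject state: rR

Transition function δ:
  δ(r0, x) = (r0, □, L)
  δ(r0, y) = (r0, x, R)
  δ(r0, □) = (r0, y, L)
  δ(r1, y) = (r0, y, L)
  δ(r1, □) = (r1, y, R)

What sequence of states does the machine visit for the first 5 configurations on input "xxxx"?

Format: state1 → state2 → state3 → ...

Execution trace:
Initial: [r0]xxxx
Step 1: δ(r0, x) = (r0, □, L) → [r0]□□xxx
Step 2: δ(r0, □) = (r0, y, L) → [r0]□y□xxx
Step 3: δ(r0, □) = (r0, y, L) → [r0]□yy□xxx
Step 4: δ(r0, □) = (r0, y, L) → [r0]□yyy□xxx

State sequence: r0 → r0 → r0 → r0 → r0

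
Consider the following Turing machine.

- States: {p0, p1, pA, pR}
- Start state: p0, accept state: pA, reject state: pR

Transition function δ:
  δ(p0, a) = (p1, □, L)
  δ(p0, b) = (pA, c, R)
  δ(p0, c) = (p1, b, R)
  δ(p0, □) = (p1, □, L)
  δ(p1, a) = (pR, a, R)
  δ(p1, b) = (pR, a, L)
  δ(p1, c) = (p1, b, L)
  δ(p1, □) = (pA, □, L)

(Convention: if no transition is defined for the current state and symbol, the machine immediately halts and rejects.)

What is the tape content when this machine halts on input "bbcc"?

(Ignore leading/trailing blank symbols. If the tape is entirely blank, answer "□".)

Execution trace:
Initial: [p0]bbcc
Step 1: δ(p0, b) = (pA, c, R) → c[pA]bcc

The machine reaches the accept state pA and halts.

Final tape (ignoring leading/trailing blanks): cbcc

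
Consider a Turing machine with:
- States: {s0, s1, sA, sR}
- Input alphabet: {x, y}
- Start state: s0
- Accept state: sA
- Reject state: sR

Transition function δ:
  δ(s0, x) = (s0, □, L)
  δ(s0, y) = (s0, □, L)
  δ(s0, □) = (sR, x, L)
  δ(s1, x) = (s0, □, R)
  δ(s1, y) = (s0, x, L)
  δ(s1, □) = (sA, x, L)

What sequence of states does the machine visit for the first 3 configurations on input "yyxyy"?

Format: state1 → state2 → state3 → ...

Execution trace:
Initial: [s0]yyxyy
Step 1: δ(s0, y) = (s0, □, L) → [s0]□□yxyy
Step 2: δ(s0, □) = (sR, x, L) → [sR]□x□yxyy

The machine reaches the reject state sR and halts.

State sequence: s0 → s0 → sR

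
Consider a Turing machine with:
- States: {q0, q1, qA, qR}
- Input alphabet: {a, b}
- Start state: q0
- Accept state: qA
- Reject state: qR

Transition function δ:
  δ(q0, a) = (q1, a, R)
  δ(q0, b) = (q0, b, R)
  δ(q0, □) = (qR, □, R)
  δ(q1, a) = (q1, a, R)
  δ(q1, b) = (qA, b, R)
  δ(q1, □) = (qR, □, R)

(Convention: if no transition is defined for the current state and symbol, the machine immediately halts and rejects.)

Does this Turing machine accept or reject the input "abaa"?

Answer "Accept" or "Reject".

Execution trace:
Initial: [q0]abaa
Step 1: δ(q0, a) = (q1, a, R) → a[q1]baa
Step 2: δ(q1, b) = (qA, b, R) → ab[qA]aa

The machine reaches the accept state qA and halts.

Answer: Accept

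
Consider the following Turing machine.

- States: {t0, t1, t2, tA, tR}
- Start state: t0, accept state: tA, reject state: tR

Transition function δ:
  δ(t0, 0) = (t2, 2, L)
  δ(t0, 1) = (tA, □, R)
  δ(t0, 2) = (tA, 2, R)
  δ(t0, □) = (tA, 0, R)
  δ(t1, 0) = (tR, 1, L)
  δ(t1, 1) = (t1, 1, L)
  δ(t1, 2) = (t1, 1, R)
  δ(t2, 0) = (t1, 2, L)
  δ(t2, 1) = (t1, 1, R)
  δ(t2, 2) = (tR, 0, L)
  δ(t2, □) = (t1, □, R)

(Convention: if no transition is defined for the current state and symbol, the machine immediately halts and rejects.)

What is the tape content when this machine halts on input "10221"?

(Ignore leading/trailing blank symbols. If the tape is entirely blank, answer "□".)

Execution trace:
Initial: [t0]10221
Step 1: δ(t0, 1) = (tA, □, R) → □[tA]0221

The machine reaches the accept state tA and halts.

Final tape (ignoring leading/trailing blanks): 0221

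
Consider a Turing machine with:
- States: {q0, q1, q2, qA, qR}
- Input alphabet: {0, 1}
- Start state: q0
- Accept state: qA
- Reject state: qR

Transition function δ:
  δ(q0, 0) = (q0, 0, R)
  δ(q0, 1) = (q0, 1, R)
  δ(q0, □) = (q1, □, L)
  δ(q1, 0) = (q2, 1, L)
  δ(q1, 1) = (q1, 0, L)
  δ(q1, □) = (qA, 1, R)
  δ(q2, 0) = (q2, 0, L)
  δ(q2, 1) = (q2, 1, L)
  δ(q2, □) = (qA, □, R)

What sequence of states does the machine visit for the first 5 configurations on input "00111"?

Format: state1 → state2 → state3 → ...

Execution trace:
Initial: [q0]00111
Step 1: δ(q0, 0) = (q0, 0, R) → 0[q0]0111
Step 2: δ(q0, 0) = (q0, 0, R) → 00[q0]111
Step 3: δ(q0, 1) = (q0, 1, R) → 001[q0]11
Step 4: δ(q0, 1) = (q0, 1, R) → 0011[q0]1

State sequence: q0 → q0 → q0 → q0 → q0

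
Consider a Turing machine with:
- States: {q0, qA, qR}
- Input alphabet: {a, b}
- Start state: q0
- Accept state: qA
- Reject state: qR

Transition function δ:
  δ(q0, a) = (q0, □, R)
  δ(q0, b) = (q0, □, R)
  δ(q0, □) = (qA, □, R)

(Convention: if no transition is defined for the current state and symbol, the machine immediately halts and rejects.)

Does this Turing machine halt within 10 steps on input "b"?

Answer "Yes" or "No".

Execution trace:
Initial: [q0]b
Step 1: δ(q0, b) = (q0, □, R) → □[q0]□
Step 2: δ(q0, □) = (qA, □, R) → □□[qA]□

The machine reaches the accept state qA and halts.
The machine halted after 2 steps (within the 10-step bound).

Answer: Yes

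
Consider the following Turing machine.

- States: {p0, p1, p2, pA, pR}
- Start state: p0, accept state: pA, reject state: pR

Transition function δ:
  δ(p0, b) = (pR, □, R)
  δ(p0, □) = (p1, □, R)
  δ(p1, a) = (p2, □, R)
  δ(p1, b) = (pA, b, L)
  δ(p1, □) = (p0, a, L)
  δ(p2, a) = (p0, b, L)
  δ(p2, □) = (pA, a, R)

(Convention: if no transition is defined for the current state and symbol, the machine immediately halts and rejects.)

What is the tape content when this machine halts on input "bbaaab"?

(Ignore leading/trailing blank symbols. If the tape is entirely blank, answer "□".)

Execution trace:
Initial: [p0]bbaaab
Step 1: δ(p0, b) = (pR, □, R) → □[pR]baaab

The machine reaches the reject state pR and halts.

Final tape (ignoring leading/trailing blanks): baaab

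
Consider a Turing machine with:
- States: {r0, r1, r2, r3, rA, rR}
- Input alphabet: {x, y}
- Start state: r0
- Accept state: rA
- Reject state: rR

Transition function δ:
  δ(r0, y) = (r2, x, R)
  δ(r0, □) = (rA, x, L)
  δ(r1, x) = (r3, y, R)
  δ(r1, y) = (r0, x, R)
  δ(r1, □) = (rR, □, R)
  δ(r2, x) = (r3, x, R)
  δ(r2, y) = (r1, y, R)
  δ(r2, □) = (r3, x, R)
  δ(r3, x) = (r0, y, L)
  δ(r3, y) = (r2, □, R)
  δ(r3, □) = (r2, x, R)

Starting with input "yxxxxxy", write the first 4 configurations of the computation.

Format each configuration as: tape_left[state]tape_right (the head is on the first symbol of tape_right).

Transitions applied:
Step 1: δ(r0, y) = (r2, x, R)
Step 2: δ(r2, x) = (r3, x, R)
Step 3: δ(r3, x) = (r0, y, L)

The first 4 configurations are:
[r0]yxxxxxy ⊢ x[r2]xxxxxy ⊢ xx[r3]xxxxy ⊢ x[r0]xyxxxy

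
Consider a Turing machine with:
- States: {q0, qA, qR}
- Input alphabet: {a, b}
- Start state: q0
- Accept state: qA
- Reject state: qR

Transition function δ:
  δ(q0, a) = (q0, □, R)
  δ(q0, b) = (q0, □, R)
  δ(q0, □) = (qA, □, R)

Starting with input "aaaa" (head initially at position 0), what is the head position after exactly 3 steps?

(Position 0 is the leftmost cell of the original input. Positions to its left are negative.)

Execution trace (head position shown):
Step 0: [q0]aaaa  (head at position 0)
Step 1: move right → □[q0]aaa  (head at position 1)
Step 2: move right → □□[q0]aa  (head at position 2)
Step 3: move right → □□□[q0]a  (head at position 3)

After 3 steps, the head is at position 3.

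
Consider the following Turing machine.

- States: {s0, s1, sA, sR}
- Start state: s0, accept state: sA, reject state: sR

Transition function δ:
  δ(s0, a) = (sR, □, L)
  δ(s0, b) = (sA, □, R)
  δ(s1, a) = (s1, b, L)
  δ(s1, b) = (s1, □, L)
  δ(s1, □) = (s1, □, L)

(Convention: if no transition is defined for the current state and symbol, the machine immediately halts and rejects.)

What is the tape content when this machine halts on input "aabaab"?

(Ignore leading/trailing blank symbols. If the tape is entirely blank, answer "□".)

Execution trace:
Initial: [s0]aabaab
Step 1: δ(s0, a) = (sR, □, L) → [sR]□□abaab

The machine reaches the reject state sR and halts.

Final tape (ignoring leading/trailing blanks): abaab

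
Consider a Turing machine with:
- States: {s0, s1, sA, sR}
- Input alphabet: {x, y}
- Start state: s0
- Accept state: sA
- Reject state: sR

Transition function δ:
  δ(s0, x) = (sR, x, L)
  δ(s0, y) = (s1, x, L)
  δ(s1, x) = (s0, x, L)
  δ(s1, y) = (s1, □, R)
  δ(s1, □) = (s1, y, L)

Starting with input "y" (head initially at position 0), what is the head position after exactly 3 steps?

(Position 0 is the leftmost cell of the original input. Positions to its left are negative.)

Execution trace (head position shown):
Step 0: [s0]y  (head at position 0)
Step 1: move left → [s1]□x  (head at position -1)
Step 2: move left → [s1]□yx  (head at position -2)
Step 3: move left → [s1]□yyx  (head at position -3)

After 3 steps, the head is at position -3.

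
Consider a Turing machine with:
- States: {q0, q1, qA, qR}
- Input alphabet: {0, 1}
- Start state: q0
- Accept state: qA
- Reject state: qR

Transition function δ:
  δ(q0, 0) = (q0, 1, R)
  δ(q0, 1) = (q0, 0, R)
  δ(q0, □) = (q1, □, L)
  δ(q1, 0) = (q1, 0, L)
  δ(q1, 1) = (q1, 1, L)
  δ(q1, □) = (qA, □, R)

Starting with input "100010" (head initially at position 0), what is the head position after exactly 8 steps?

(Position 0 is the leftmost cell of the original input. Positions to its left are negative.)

Execution trace (head position shown):
Step 0: [q0]100010  (head at position 0)
Step 1: move right → 0[q0]00010  (head at position 1)
Step 2: move right → 01[q0]0010  (head at position 2)
Step 3: move right → 011[q0]010  (head at position 3)
Step 4: move right → 0111[q0]10  (head at position 4)
Step 5: move right → 01110[q0]0  (head at position 5)
Step 6: move right → 011101[q0]□  (head at position 6)
Step 7: move left → 01110[q1]1□  (head at position 5)
Step 8: move left → 0111[q1]01□  (head at position 4)

After 8 steps, the head is at position 4.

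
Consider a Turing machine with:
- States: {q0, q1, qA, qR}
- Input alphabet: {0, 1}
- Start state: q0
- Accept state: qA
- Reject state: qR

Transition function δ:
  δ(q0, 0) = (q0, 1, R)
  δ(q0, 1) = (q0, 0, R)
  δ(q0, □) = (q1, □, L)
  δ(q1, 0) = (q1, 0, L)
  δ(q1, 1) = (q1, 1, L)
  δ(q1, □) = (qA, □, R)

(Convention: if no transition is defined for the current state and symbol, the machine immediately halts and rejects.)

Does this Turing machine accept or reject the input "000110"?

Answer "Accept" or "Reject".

Execution trace:
Initial: [q0]000110
Step 1: δ(q0, 0) = (q0, 1, R) → 1[q0]00110
Step 2: δ(q0, 0) = (q0, 1, R) → 11[q0]0110
Step 3: δ(q0, 0) = (q0, 1, R) → 111[q0]110
Step 4: δ(q0, 1) = (q0, 0, R) → 1110[q0]10
Step 5: δ(q0, 1) = (q0, 0, R) → 11100[q0]0
Step 6: δ(q0, 0) = (q0, 1, R) → 111001[q0]□
Step 7: δ(q0, □) = (q1, □, L) → 11100[q1]1□
Step 8: δ(q1, 1) = (q1, 1, L) → 1110[q1]01□
Step 9: δ(q1, 0) = (q1, 0, L) → 111[q1]001□
Step 10: δ(q1, 0) = (q1, 0, L) → 11[q1]1001□
Step 11: δ(q1, 1) = (q1, 1, L) → 1[q1]11001□
Step 12: δ(q1, 1) = (q1, 1, L) → [q1]111001□
Step 13: δ(q1, 1) = (q1, 1, L) → [q1]□111001□
Step 14: δ(q1, □) = (qA, □, R) → □[qA]111001□

The machine reaches the accept state qA and halts.

Answer: Accept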